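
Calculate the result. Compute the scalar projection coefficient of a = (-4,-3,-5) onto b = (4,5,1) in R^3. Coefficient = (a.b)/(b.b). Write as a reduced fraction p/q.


Projection coefficient = (a . b) / (b . b)
a . b = (-4)*4 + (-3)*5 + (-5)*1
= -16 + (-15) + (-5) = -36
b . b = 4^2 + 5^2 + 1^2
= 16 + 25 + 1 = 42
Coefficient = -36/42
In lowest terms: -6/7


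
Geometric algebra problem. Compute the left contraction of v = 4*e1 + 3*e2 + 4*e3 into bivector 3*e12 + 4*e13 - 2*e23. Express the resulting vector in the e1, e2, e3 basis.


Left contraction v _| B = <vB>_1 (grade-1 part of the geometric product vB).
Using e1_|e12 = e2, e2_|e12 = -e1, e1_|e13 = e3, e3_|e13 = -e1, e2_|e23 = e3, e3_|e23 = -e2:
e1 coeff: -v2*b12 - v3*b13 = -(3)*(3) - (4)*(4) = -25
e2 coeff: v1*b12 - v3*b23 = (4)*(3) - (4)*(-2) = 20
e3 coeff: v1*b13 + v2*b23 = (4)*(4) + (3)*(-2) = 10
v _| B = -25*e1 + 20*e2 + 10*e3


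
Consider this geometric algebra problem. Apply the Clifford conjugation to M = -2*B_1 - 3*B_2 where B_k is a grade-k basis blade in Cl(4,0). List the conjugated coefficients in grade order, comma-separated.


Clifford conjugate sign for grade k: (-1)^(k(k+1)/2)
Grade 1: (-1)^(1*2/2) = (-1)^1 = -1, coeff -2 -> 2
Grade 2: (-1)^(2*3/2) = (-1)^3 = -1, coeff -3 -> 3
Conjugated coefficients: 2, 3


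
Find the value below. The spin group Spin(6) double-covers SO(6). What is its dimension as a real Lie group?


Spin(n) double-covers SO(n); both have Lie algebra so(n) of dimension n(n-1)/2.
n = 6
n(n-1) = 6 * 5 = 30
dim Spin(6) = 30/2 = 15


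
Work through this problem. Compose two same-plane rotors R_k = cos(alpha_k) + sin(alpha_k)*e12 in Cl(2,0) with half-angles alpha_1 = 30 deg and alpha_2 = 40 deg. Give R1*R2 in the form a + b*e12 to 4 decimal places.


Same-plane rotors commute and their half-angles add:
R1*R2 = cos(a1 + a2) + sin(a1 + a2)*e12.
a1 + a2 = 30 + 40 = 70 deg
cos(70 deg) = 0.3420
sin(70 deg) = 0.9397
R1*R2 = 0.3420 + 0.9397*e12


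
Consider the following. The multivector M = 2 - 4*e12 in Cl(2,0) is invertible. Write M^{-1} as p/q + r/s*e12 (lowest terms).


M = 2 - 4*e12, where e12^2 = -1.
Since M commutes with its reverse ~M = a - b*e12, M * ~M = a^2 - b^2*e12^2 = a^2 + b^2.
So M^{-1} = ~M / (a^2 + b^2) = (a - b*e12)/(a^2 + b^2).
a^2 + b^2 = 4 + 16 = 20
Scalar part = 2/20 = 1/10
Bivector coeff = 4/20 = 1/5
M^{-1} = 1/10 + 1/5*e12


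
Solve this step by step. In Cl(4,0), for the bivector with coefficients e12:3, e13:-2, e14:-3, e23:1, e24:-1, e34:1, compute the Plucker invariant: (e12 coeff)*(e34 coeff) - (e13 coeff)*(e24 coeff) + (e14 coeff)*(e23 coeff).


Plucker relation: af - be + cd
a*f = 3*1 = 3
b*e = (-2)*(-1) = 2
c*d = (-3)*1 = -3
af - be + cd = 3 - 2 + (-3)
= -2


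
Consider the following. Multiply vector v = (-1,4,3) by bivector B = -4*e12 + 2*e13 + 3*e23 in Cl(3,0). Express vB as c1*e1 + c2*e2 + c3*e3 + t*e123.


vB has grade-1 (vector) and grade-3 (trivector) parts: vB = (v _| B) + (v ^ B).
Vector part <vB>_1:
  e1: -v2*b12 - v3*b13 = -(4)*(-4) - (3)*(2) = 10
  e2: v1*b12 - v3*b23 = (-1)*(-4) - (3)*(3) = -5
  e3: v1*b13 + v2*b23 = (-1)*(2) + (4)*(3) = 10
Trivector part <vB>_3:
  e123: v1*b23 - v2*b13 + v3*b12 = (-1)*(3) - (4)*(2) + (3)*(-4) = -23
vB = 10*e1 - 5*e2 + 10*e3 - 23*e123


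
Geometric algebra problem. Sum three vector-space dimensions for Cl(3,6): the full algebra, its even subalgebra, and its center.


n = 3 + 6 = 9
Total dim = 2^9 = 512
Even subalgebra dim = 2^8 = 256
n is odd, so center dim = 2
Sum = 512 + 256 + 2 = 770


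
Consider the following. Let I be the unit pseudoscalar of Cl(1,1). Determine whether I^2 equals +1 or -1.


The pseudoscalar I = e1...e_n (product of all n generators) of Cl(p,q) satisfies I^2 = (-1)^(q + n(n-1)/2).
p = 1, q = 1, n = p + q = 2
n(n-1)/2 = 2 * 1 / 2 = 1
Exponent = q + n(n-1)/2 = 1 + 1 = 2
I^2 = (-1)^2 = +1


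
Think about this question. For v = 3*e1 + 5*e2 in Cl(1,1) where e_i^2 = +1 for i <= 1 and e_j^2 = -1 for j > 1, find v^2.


v^2 = sum of c_i^2 * e_i^2
Positive signature terms (e_i^2 = +1): 3^2 = 9
Negative signature terms (e_j^2 = -1): 5^2 = 25
v^2 = 9 - 25 = -16


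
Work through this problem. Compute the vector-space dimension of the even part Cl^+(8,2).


Even subalgebra dimension = 2^(n-1)
n = 8 + 2 = 10
2^(10 - 1) = 2^9 = 512
Verification: sum of C(10,k) for even k = 1 + 45 + 210 + 210 + 45 + 1 = 512
Result = 512


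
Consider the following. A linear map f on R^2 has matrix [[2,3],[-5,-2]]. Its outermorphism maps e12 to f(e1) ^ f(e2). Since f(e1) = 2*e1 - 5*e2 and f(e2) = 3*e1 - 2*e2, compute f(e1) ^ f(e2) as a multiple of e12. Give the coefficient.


The outermorphism of a linear map f sends e1^e2 to f(e1)^f(e2).
f(e1) = 2*e1 - 5*e2
f(e2) = 3*e1 - 2*e2
f(e1) ^ f(e2) = (2*e1 - 5*e2) ^ (3*e1 - 2*e2)
= 2*(-2)*e12 + (-5)*3*e21
= (-4 - (-15))*e12
= 11*e12
Coefficient = 11


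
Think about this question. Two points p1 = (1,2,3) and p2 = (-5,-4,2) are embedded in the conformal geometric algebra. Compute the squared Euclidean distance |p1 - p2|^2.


p1 - p2 = (6, 6, 1)
|p1 - p2|^2 = 6^2 + 6^2 + 1^2
= 36 + 36 + 1
= 73


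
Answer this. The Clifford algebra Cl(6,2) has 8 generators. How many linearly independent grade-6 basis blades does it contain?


Number of grade-k basis blades in Cl(p,q) with n = p + q is C(n, k).
n = 6 + 2 = 8
C(8, 6) = 8! / (6! * 2!)
= 40320 / (720 * 2)
= 28


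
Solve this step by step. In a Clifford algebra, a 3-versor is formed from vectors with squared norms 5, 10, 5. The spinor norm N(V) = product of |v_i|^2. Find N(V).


Spinor norm N(V) = |v1|^2 * |v2|^2 * ... * |v3|^2
= 5 * 10 * 5
Running product: 5, 50, 250
N(V) = 250


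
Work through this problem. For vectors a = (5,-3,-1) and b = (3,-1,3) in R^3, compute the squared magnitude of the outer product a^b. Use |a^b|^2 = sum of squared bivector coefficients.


a wedge b = (a1*b2 - a2*b1)*e12 + (a1*b3 - a3*b1)*e13 + (a2*b3 - a3*b2)*e23
e12 coeff: 5*(-1) - (-3)*3 = -5 - (-9) = 4
e13 coeff: 5*3 - (-1)*3 = 15 - (-3) = 18
e23 coeff: (-3)*3 - (-1)*(-1) = -9 - 1 = -10
|a wedge b|^2 = 4^2 + 18^2 + (-10)^2
= 16 + 324 + 100
= 440


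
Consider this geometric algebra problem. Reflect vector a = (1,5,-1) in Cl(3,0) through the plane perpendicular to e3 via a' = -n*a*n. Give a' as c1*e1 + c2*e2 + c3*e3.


Reflection formula: a' = -n*a*n, with n = e3 (unit vector, n^2 = 1).
For reflection through hyperplane perp to e3:
The component along e3 flips sign, others stay.
a = (1, 5, -1)
a' = (1, 5, 1)
a' = 1*e1 + 5*e2 + 1*e3


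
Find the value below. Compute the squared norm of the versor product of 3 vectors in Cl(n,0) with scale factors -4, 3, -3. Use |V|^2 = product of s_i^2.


Each vector v_i has |v_i|^2 = s_i^2
Squared scales: (-4)^2 = 16, 3^2 = 9, (-3)^2 = 9
|V|^2 = 16 * 9 * 9
= 1296


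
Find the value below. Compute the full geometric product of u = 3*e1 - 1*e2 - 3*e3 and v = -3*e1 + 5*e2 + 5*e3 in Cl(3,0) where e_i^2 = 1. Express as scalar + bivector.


In Cl(3,0): e_i^2 = 1, e_ie_j = -e_je_i for i != j.
Scalar part = u . v = 3*(-3) + (-1)*5 + (-3)*5
= -9 + (-5) + (-15) = -29
e12 coeff = 3*5 - (-1)*(-3) = 15 - 3 = 12
e13 coeff = 3*5 - (-3)*(-3) = 15 - 9 = 6
e23 coeff = (-1)*5 - (-3)*5 = -5 - (-15) = 10
uv = -29 + 12*e12 + 6*e13 + 10*e23


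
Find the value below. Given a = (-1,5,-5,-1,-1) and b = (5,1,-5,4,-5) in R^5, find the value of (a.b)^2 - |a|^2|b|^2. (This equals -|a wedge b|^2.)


a . b = (-1)*5 + 5*1 + (-5)*(-5) + (-1)*4 + (-1)*(-5)
= -5 + 5 + 25 + (-4) + 5 = 26
|a|^2 = (-1)^2 + 5^2 + (-5)^2 + (-1)^2 + (-1)^2 = 53
|b|^2 = 5^2 + 1^2 + (-5)^2 + 4^2 + (-5)^2 = 92
(a.b)^2 = 26^2 = 676
|a|^2 * |b|^2 = 53 * 92 = 4876
Result = 676 - 4876 = -4200


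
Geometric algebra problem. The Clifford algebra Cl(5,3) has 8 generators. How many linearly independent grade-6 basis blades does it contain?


Number of grade-k basis blades in Cl(p,q) with n = p + q is C(n, k).
n = 5 + 3 = 8
C(8, 6) = 8! / (6! * 2!)
= 40320 / (720 * 2)
= 28


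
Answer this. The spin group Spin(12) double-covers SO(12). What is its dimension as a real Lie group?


Spin(n) double-covers SO(n); both have Lie algebra so(n) of dimension n(n-1)/2.
n = 12
n(n-1) = 12 * 11 = 132
dim Spin(12) = 132/2 = 66


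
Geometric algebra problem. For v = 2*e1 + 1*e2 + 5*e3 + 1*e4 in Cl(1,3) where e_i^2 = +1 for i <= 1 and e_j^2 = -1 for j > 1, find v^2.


v^2 = sum of c_i^2 * e_i^2
Positive signature terms (e_i^2 = +1): 2^2 = 4
Negative signature terms (e_j^2 = -1): 1^2 + 5^2 + 1^2 = 27
v^2 = 4 - 27 = -23


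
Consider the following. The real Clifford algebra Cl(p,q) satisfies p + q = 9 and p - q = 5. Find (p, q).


We need p + q = 9 and p - q = 5.
Adding: 2p = 9 + 5 = 14, so p = 7.
Then q = 9 - 7 = 2.
(p, q) = (7, 2)


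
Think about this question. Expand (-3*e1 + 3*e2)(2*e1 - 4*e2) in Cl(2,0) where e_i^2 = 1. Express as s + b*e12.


Expand: (-3*e1 + 3*e2)(2*e1 - 4*e2)
= (-3)*2*e1e1 + (-3)*(-4)*e1e2 + 3*2*e2e1 + 3*(-4)*e2e2
Using e1^2 = e2^2 = 1, e2e1 = -e1e2:
Scalar part s = (-3)*2 + 3*(-4) = -6 + (-12) = -18
Bivector part b = (-3)*(-4) - 3*2 = 12 - 6 = 6
uv = -18 + 6*e12


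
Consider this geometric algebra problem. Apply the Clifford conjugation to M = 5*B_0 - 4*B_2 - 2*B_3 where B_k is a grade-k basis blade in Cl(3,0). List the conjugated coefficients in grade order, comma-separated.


Clifford conjugate sign for grade k: (-1)^(k(k+1)/2)
Grade 0: (-1)^(0*1/2) = (-1)^0 = 1, coeff 5 -> 5
Grade 2: (-1)^(2*3/2) = (-1)^3 = -1, coeff -4 -> 4
Grade 3: (-1)^(3*4/2) = (-1)^6 = 1, coeff -2 -> -2
Conjugated coefficients: 5, 4, -2


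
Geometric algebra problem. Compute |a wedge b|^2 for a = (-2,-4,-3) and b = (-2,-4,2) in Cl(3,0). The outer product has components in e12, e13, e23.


a wedge b = (a1*b2 - a2*b1)*e12 + (a1*b3 - a3*b1)*e13 + (a2*b3 - a3*b2)*e23
e12 coeff: (-2)*(-4) - (-4)*(-2) = 8 - 8 = 0
e13 coeff: (-2)*2 - (-3)*(-2) = -4 - 6 = -10
e23 coeff: (-4)*2 - (-3)*(-4) = -8 - 12 = -20
|a wedge b|^2 = 0^2 + (-10)^2 + (-20)^2
= 0 + 100 + 400
= 500


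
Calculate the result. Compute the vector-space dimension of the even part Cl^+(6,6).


Even subalgebra dimension = 2^(n-1)
n = 6 + 6 = 12
2^(12 - 1) = 2^11 = 2048
Verification: sum of C(12,k) for even k = 1 + 66 + 495 + 924 + 495 + 66 + 1 = 2048
Result = 2048


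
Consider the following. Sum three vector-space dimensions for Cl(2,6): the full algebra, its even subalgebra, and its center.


n = 2 + 6 = 8
Total dim = 2^8 = 256
Even subalgebra dim = 2^7 = 128
n is even, so center dim = 1
Sum = 256 + 128 + 1 = 385


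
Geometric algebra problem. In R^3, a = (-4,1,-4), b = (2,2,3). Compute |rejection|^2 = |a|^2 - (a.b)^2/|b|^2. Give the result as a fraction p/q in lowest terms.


|a|^2 = (-4)^2 + 1^2 + (-4)^2 = 33
|b|^2 = 2^2 + 2^2 + 3^2 = 17
a . b = (-4)*2 + 1*2 + (-4)*3 = -18
(a.b)^2 = (-18)^2 = 324
|rej|^2 = 33 - 324/17
= (561 - 324)/17
= 237/17
In lowest terms: 237/17


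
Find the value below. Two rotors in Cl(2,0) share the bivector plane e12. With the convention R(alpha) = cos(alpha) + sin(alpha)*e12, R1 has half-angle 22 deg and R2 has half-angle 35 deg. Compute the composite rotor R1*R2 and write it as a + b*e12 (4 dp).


Same-plane rotors commute and their half-angles add:
R1*R2 = cos(a1 + a2) + sin(a1 + a2)*e12.
a1 + a2 = 22 + 35 = 57 deg
cos(57 deg) = 0.5446
sin(57 deg) = 0.8387
R1*R2 = 0.5446 + 0.8387*e12


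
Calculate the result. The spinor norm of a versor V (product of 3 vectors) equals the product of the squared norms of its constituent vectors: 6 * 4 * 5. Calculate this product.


Spinor norm N(V) = |v1|^2 * |v2|^2 * ... * |v3|^2
= 6 * 4 * 5
Running product: 6, 24, 120
N(V) = 120


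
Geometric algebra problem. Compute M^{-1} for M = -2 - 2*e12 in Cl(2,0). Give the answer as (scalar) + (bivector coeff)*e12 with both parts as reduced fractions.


M = -2 - 2*e12, where e12^2 = -1.
Since M commutes with its reverse ~M = a - b*e12, M * ~M = a^2 - b^2*e12^2 = a^2 + b^2.
So M^{-1} = ~M / (a^2 + b^2) = (a - b*e12)/(a^2 + b^2).
a^2 + b^2 = 4 + 4 = 8
Scalar part = -2/8 = -1/4
Bivector coeff = 2/8 = 1/4
M^{-1} = -1/4 + 1/4*e12


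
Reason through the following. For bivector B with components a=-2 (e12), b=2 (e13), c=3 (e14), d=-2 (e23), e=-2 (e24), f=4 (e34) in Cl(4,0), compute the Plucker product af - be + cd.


Plucker relation: af - be + cd
a*f = (-2)*4 = -8
b*e = 2*(-2) = -4
c*d = 3*(-2) = -6
af - be + cd = -8 - (-4) + (-6)
= -10


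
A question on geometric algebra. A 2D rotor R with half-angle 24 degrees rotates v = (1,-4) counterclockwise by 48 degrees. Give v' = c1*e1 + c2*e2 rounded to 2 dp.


Rotor R = cos(24deg) - sin(24deg)*e12
Rotation angle theta = 2 * 24 = 48 degrees
v' = R*v*~R rotates v by theta.
cos(48deg) = 0.6691, sin(48deg) = 0.7431
v'_1 = 1*cos(48deg) - (-4)*sin(48deg)
= 1*0.6691 - (-4)*0.7431
= 3.64
v'_2 = 1*sin(48deg) + (-4)*cos(48deg)
= 1*0.7431 + (-4)*0.6691
= -1.93
v' = 3.64*e1 - 1.93*e2


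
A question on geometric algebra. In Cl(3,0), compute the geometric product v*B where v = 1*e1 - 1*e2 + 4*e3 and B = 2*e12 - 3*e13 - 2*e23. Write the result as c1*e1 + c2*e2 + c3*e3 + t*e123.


vB has grade-1 (vector) and grade-3 (trivector) parts: vB = (v _| B) + (v ^ B).
Vector part <vB>_1:
  e1: -v2*b12 - v3*b13 = -(-1)*(2) - (4)*(-3) = 14
  e2: v1*b12 - v3*b23 = (1)*(2) - (4)*(-2) = 10
  e3: v1*b13 + v2*b23 = (1)*(-3) + (-1)*(-2) = -1
Trivector part <vB>_3:
  e123: v1*b23 - v2*b13 + v3*b12 = (1)*(-2) - (-1)*(-3) + (4)*(2) = 3
vB = 14*e1 + 10*e2 - 1*e3 + 3*e123


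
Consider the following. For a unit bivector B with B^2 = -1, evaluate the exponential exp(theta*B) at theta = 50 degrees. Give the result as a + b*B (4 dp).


For a unit bivector B with B^2 = -1, the exponential series gives
e^(theta*B) = cos(theta) + sin(theta)*B (the GA analogue of Euler's formula).
theta = 50 degrees = 0.872665 rad
cos(50 deg) = 0.6428
sin(50 deg) = 0.7660
exp(theta*B) = 0.6428 + 0.7660*B


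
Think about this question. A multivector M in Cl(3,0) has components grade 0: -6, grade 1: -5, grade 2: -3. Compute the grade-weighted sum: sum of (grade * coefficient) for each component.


Grade-weighted sum = sum of grade_k * coefficient_k
0*(-6) = 0
1*(-5) = -5
2*(-3) = -6
Total = 0 + (-5) + (-6) = -11


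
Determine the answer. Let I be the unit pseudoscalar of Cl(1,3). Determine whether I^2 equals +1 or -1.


The pseudoscalar I = e1...e_n (product of all n generators) of Cl(p,q) satisfies I^2 = (-1)^(q + n(n-1)/2).
p = 1, q = 3, n = p + q = 4
n(n-1)/2 = 4 * 3 / 2 = 6
Exponent = q + n(n-1)/2 = 3 + 6 = 9
I^2 = (-1)^9 = -1


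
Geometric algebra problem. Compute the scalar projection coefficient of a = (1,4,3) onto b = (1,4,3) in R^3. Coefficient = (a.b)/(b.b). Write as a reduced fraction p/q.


Projection coefficient = (a . b) / (b . b)
a . b = 1*1 + 4*4 + 3*3
= 1 + 16 + 9 = 26
b . b = 1^2 + 4^2 + 3^2
= 1 + 16 + 9 = 26
Coefficient = 26/26
In lowest terms: 1/1


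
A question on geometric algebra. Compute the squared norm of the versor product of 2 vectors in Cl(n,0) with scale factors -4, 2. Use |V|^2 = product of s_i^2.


Each vector v_i has |v_i|^2 = s_i^2
Squared scales: (-4)^2 = 16, 2^2 = 4
|V|^2 = 16 * 4
= 64


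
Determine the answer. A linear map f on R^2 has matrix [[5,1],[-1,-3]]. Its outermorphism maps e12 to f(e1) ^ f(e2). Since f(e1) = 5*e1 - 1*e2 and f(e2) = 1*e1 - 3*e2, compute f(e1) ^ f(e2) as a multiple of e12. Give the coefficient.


The outermorphism of a linear map f sends e1^e2 to f(e1)^f(e2).
f(e1) = 5*e1 - 1*e2
f(e2) = 1*e1 - 3*e2
f(e1) ^ f(e2) = (5*e1 - 1*e2) ^ (1*e1 - 3*e2)
= 5*(-3)*e12 + (-1)*1*e21
= (-15 - (-1))*e12
= -14*e12
Coefficient = -14


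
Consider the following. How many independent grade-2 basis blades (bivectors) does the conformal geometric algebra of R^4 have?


The conformal model of R^4 uses Cl(5,1) with m = 4 + 2 = 6 generators.
Number of grade-2 blades = C(m, 2) = C(6, 2)
= 6*5/2 = 15


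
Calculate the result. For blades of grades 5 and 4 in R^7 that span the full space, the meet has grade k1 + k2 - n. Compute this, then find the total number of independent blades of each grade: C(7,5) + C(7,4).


Meet grade = grade(A) + grade(B) - n
= 5 + 4 - 7 = 2
C(7,5) = 21
C(7,4) = 35
dim_A + dim_B = 21 + 35 = 56


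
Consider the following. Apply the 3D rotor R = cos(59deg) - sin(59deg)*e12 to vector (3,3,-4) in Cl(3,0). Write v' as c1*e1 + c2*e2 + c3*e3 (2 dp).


Rotor R = cos(59deg) - sin(59deg)*e12
Rotation angle theta = 2 * 59 = 118 degrees in the e12 plane (e1 -> e2).
The component perpendicular to the plane (e3) is invariant: v'_3 = v3 = -4.00
cos(118deg) = -0.4695, sin(118deg) = 0.8829
v'_1 = v1*cos(theta) - v2*sin(theta) = 3*(-0.4695) - 3*0.8829 = -4.06
v'_2 = v1*sin(theta) + v2*cos(theta) = 3*0.8829 + 3*(-0.4695) = 1.24
v' = -4.06*e1 + 1.24*e2 - 4.00*e3


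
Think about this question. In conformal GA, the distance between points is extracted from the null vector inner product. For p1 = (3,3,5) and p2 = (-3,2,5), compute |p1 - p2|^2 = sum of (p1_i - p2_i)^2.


p1 - p2 = (6, 1, 0)
|p1 - p2|^2 = 6^2 + 1^2 + 0^2
= 36 + 1 + 0
= 37


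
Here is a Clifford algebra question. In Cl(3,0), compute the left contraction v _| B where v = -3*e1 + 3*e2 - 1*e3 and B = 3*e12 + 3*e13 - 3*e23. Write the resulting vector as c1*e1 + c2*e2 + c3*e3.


Left contraction v _| B = <vB>_1 (grade-1 part of the geometric product vB).
Using e1_|e12 = e2, e2_|e12 = -e1, e1_|e13 = e3, e3_|e13 = -e1, e2_|e23 = e3, e3_|e23 = -e2:
e1 coeff: -v2*b12 - v3*b13 = -(3)*(3) - (-1)*(3) = -6
e2 coeff: v1*b12 - v3*b23 = (-3)*(3) - (-1)*(-3) = -12
e3 coeff: v1*b13 + v2*b23 = (-3)*(3) + (3)*(-3) = -18
v _| B = -6*e1 - 12*e2 - 18*e3


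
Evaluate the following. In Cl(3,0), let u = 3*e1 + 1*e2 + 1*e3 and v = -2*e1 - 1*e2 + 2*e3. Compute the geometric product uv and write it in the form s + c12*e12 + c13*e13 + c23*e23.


In Cl(3,0): e_i^2 = 1, e_ie_j = -e_je_i for i != j.
Scalar part = u . v = 3*(-2) + 1*(-1) + 1*2
= -6 + (-1) + 2 = -5
e12 coeff = 3*(-1) - 1*(-2) = -3 - (-2) = -1
e13 coeff = 3*2 - 1*(-2) = 6 - (-2) = 8
e23 coeff = 1*2 - 1*(-1) = 2 - (-1) = 3
uv = -5 - 1*e12 + 8*e13 + 3*e23


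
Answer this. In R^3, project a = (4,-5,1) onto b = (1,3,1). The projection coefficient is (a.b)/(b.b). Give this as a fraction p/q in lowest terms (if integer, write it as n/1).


Projection coefficient = (a . b) / (b . b)
a . b = 4*1 + (-5)*3 + 1*1
= 4 + (-15) + 1 = -10
b . b = 1^2 + 3^2 + 1^2
= 1 + 9 + 1 = 11
Coefficient = -10/11
In lowest terms: -10/11


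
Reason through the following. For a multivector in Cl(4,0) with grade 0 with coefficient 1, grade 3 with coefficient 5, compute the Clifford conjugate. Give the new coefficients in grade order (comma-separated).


Clifford conjugate sign for grade k: (-1)^(k(k+1)/2)
Grade 0: (-1)^(0*1/2) = (-1)^0 = 1, coeff 1 -> 1
Grade 3: (-1)^(3*4/2) = (-1)^6 = 1, coeff 5 -> 5
Conjugated coefficients: 1, 5


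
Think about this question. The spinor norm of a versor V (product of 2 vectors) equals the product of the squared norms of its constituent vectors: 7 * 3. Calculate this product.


Spinor norm N(V) = |v1|^2 * |v2|^2 * ... * |v2|^2
= 7 * 3
Running product: 7, 21
N(V) = 21


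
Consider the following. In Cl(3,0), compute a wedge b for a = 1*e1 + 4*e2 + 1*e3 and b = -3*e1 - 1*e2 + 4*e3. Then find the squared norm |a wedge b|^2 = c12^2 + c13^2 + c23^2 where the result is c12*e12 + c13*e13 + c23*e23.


a wedge b = (a1*b2 - a2*b1)*e12 + (a1*b3 - a3*b1)*e13 + (a2*b3 - a3*b2)*e23
e12 coeff: 1*(-1) - 4*(-3) = -1 - (-12) = 11
e13 coeff: 1*4 - 1*(-3) = 4 - (-3) = 7
e23 coeff: 4*4 - 1*(-1) = 16 - (-1) = 17
|a wedge b|^2 = 11^2 + 7^2 + 17^2
= 121 + 49 + 289
= 459


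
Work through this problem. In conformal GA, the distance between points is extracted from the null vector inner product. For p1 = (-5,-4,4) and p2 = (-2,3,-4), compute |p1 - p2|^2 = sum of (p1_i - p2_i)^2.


p1 - p2 = (-3, -7, 8)
|p1 - p2|^2 = (-3)^2 + (-7)^2 + 8^2
= 9 + 49 + 64
= 122


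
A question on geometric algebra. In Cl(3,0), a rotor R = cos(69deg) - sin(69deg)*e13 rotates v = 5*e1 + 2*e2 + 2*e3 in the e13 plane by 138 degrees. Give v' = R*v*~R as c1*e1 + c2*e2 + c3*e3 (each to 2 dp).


Rotor R = cos(69deg) - sin(69deg)*e13
Rotation angle theta = 2 * 69 = 138 degrees in the e13 plane (e1 -> e3).
The component perpendicular to the plane (e2) is invariant: v'_2 = v2 = 2.00
cos(138deg) = -0.7431, sin(138deg) = 0.6691
v'_1 = v1*cos(theta) - v3*sin(theta) = 5*(-0.7431) - 2*0.6691 = -5.05
v'_3 = v1*sin(theta) + v3*cos(theta) = 5*0.6691 + 2*(-0.7431) = 1.86
v' = -5.05*e1 + 2.00*e2 + 1.86*e3


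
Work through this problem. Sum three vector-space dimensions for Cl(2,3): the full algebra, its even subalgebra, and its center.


n = 2 + 3 = 5
Total dim = 2^5 = 32
Even subalgebra dim = 2^4 = 16
n is odd, so center dim = 2
Sum = 32 + 16 + 2 = 50


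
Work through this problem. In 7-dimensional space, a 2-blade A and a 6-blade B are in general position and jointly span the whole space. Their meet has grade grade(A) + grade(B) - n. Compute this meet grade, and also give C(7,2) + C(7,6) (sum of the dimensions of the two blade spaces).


Meet grade = grade(A) + grade(B) - n
= 2 + 6 - 7 = 1
C(7,2) = 21
C(7,6) = 7
dim_A + dim_B = 21 + 7 = 28


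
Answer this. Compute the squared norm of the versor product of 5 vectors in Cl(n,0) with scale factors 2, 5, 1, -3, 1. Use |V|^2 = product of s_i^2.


Each vector v_i has |v_i|^2 = s_i^2
Squared scales: 2^2 = 4, 5^2 = 25, 1^2 = 1, (-3)^2 = 9, 1^2 = 1
|V|^2 = 4 * 25 * 1 * 9 * 1
= 900


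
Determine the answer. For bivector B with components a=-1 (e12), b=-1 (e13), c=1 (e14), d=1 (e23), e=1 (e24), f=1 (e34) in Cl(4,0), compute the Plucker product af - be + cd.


Plucker relation: af - be + cd
a*f = (-1)*1 = -1
b*e = (-1)*1 = -1
c*d = 1*1 = 1
af - be + cd = -1 - (-1) + 1
= 1


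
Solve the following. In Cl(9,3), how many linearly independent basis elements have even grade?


Even subalgebra dimension = 2^(n-1)
n = 9 + 3 = 12
2^(12 - 1) = 2^11 = 2048
Verification: sum of C(12,k) for even k = 1 + 66 + 495 + 924 + 495 + 66 + 1 = 2048
Result = 2048


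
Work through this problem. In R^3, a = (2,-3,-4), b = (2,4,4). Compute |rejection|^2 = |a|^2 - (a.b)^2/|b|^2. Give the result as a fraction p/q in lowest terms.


|a|^2 = 2^2 + (-3)^2 + (-4)^2 = 29
|b|^2 = 2^2 + 4^2 + 4^2 = 36
a . b = 2*2 + (-3)*4 + (-4)*4 = -24
(a.b)^2 = (-24)^2 = 576
|rej|^2 = 29 - 576/36
= (1044 - 576)/36
= 468/36
In lowest terms: 13/1


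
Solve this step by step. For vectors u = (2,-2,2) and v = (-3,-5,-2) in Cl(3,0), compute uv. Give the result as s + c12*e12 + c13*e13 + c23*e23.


In Cl(3,0): e_i^2 = 1, e_ie_j = -e_je_i for i != j.
Scalar part = u . v = 2*(-3) + (-2)*(-5) + 2*(-2)
= -6 + 10 + (-4) = 0
e12 coeff = 2*(-5) - (-2)*(-3) = -10 - 6 = -16
e13 coeff = 2*(-2) - 2*(-3) = -4 - (-6) = 2
e23 coeff = (-2)*(-2) - 2*(-5) = 4 - (-10) = 14
uv = 0 - 16*e12 + 2*e13 + 14*e23


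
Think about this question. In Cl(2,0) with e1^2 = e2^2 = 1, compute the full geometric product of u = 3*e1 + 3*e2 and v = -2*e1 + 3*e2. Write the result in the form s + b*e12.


Expand: (3*e1 + 3*e2)(-2*e1 + 3*e2)
= 3*(-2)*e1e1 + 3*3*e1e2 + 3*(-2)*e2e1 + 3*3*e2e2
Using e1^2 = e2^2 = 1, e2e1 = -e1e2:
Scalar part s = 3*(-2) + 3*3 = -6 + 9 = 3
Bivector part b = 3*3 - 3*(-2) = 9 - (-6) = 15
uv = 3 + 15*e12


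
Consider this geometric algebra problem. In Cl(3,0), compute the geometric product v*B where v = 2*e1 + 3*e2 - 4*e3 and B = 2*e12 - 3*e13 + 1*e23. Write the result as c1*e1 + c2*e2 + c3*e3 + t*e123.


vB has grade-1 (vector) and grade-3 (trivector) parts: vB = (v _| B) + (v ^ B).
Vector part <vB>_1:
  e1: -v2*b12 - v3*b13 = -(3)*(2) - (-4)*(-3) = -18
  e2: v1*b12 - v3*b23 = (2)*(2) - (-4)*(1) = 8
  e3: v1*b13 + v2*b23 = (2)*(-3) + (3)*(1) = -3
Trivector part <vB>_3:
  e123: v1*b23 - v2*b13 + v3*b12 = (2)*(1) - (3)*(-3) + (-4)*(2) = 3
vB = -18*e1 + 8*e2 - 3*e3 + 3*e123


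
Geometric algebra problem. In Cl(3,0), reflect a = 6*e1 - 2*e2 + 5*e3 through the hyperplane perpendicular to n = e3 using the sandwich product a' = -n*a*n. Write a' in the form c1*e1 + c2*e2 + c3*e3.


Reflection formula: a' = -n*a*n, with n = e3 (unit vector, n^2 = 1).
For reflection through hyperplane perp to e3:
The component along e3 flips sign, others stay.
a = (6, -2, 5)
a' = (6, -2, -5)
a' = 6*e1 - 2*e2 - 5*e3


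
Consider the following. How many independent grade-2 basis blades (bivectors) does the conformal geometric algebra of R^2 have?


The conformal model of R^2 uses Cl(3,1) with m = 2 + 2 = 4 generators.
Number of grade-2 blades = C(m, 2) = C(4, 2)
= 4*3/2 = 6


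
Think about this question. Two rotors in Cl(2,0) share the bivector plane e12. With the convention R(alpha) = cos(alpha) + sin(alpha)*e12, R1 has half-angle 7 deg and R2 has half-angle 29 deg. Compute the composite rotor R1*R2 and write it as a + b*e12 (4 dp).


Same-plane rotors commute and their half-angles add:
R1*R2 = cos(a1 + a2) + sin(a1 + a2)*e12.
a1 + a2 = 7 + 29 = 36 deg
cos(36 deg) = 0.8090
sin(36 deg) = 0.5878
R1*R2 = 0.8090 + 0.5878*e12


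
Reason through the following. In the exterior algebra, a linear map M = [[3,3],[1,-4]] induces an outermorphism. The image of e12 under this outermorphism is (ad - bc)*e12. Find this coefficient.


The outermorphism of a linear map f sends e1^e2 to f(e1)^f(e2).
f(e1) = 3*e1 + 1*e2
f(e2) = 3*e1 - 4*e2
f(e1) ^ f(e2) = (3*e1 + 1*e2) ^ (3*e1 - 4*e2)
= 3*(-4)*e12 + 1*3*e21
= (-12 - 3)*e12
= -15*e12
Coefficient = -15


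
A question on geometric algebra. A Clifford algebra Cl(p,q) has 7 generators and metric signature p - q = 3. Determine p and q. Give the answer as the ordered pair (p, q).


We need p + q = 7 and p - q = 3.
Adding: 2p = 7 + 3 = 10, so p = 5.
Then q = 7 - 5 = 2.
(p, q) = (5, 2)


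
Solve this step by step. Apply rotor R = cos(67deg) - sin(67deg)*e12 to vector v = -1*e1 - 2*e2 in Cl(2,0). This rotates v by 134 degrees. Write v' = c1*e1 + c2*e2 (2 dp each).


Rotor R = cos(67deg) - sin(67deg)*e12
Rotation angle theta = 2 * 67 = 134 degrees
v' = R*v*~R rotates v by theta.
cos(134deg) = -0.6947, sin(134deg) = 0.7193
v'_1 = -1*cos(134deg) - (-2)*sin(134deg)
= -1*(-0.6947) - (-2)*0.7193
= 2.13
v'_2 = -1*sin(134deg) + (-2)*cos(134deg)
= -1*0.7193 + (-2)*(-0.6947)
= 0.67
v' = 2.13*e1 + 0.67*e2


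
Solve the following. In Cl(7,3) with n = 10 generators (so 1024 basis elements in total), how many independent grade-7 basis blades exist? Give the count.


Number of grade-k basis blades in Cl(p,q) with n = p + q is C(n, k).
n = 7 + 3 = 10
C(10, 7) = 10! / (7! * 3!)
= 3628800 / (5040 * 6)
= 120


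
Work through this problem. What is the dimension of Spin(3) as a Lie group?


Spin(n) double-covers SO(n); both have Lie algebra so(n) of dimension n(n-1)/2.
n = 3
n(n-1) = 3 * 2 = 6
dim Spin(3) = 6/2 = 3


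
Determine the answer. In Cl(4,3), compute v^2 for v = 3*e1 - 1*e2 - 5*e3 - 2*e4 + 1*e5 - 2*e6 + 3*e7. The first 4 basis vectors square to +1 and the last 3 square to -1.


v^2 = sum of c_i^2 * e_i^2
Positive signature terms (e_i^2 = +1): 3^2 + (-1)^2 + (-5)^2 + (-2)^2 = 39
Negative signature terms (e_j^2 = -1): 1^2 + (-2)^2 + 3^2 = 14
v^2 = 39 - 14 = 25


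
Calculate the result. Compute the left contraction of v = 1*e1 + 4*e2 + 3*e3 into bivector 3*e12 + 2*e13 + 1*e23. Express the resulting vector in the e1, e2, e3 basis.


Left contraction v _| B = <vB>_1 (grade-1 part of the geometric product vB).
Using e1_|e12 = e2, e2_|e12 = -e1, e1_|e13 = e3, e3_|e13 = -e1, e2_|e23 = e3, e3_|e23 = -e2:
e1 coeff: -v2*b12 - v3*b13 = -(4)*(3) - (3)*(2) = -18
e2 coeff: v1*b12 - v3*b23 = (1)*(3) - (3)*(1) = 0
e3 coeff: v1*b13 + v2*b23 = (1)*(2) + (4)*(1) = 6
v _| B = -18*e1 + 0*e2 + 6*e3


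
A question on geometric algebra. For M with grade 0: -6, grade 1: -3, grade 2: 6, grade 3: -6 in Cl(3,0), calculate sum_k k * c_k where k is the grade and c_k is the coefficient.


Grade-weighted sum = sum of grade_k * coefficient_k
0*(-6) = 0
1*(-3) = -3
2*6 = 12
3*(-6) = -18
Total = 0 + (-3) + 12 + (-18) = -9


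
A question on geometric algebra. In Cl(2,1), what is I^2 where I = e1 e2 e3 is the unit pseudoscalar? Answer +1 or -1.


The pseudoscalar I = e1...e_n (product of all n generators) of Cl(p,q) satisfies I^2 = (-1)^(q + n(n-1)/2).
p = 2, q = 1, n = p + q = 3
n(n-1)/2 = 3 * 2 / 2 = 3
Exponent = q + n(n-1)/2 = 1 + 3 = 4
I^2 = (-1)^4 = +1


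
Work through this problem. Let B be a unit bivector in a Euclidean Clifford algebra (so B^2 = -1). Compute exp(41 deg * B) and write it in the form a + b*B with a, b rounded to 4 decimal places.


For a unit bivector B with B^2 = -1, the exponential series gives
e^(theta*B) = cos(theta) + sin(theta)*B (the GA analogue of Euler's formula).
theta = 41 degrees = 0.715585 rad
cos(41 deg) = 0.7547
sin(41 deg) = 0.6561
exp(theta*B) = 0.7547 + 0.6561*B


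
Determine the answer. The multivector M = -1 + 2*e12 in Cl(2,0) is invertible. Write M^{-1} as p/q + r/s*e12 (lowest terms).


M = -1 + 2*e12, where e12^2 = -1.
Since M commutes with its reverse ~M = a - b*e12, M * ~M = a^2 - b^2*e12^2 = a^2 + b^2.
So M^{-1} = ~M / (a^2 + b^2) = (a - b*e12)/(a^2 + b^2).
a^2 + b^2 = 1 + 4 = 5
Scalar part = -1/5 = -1/5
Bivector coeff = -2/5 = -2/5
M^{-1} = -1/5 - 2/5*e12


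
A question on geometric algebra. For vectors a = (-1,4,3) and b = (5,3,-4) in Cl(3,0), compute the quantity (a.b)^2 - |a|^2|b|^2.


a . b = (-1)*5 + 4*3 + 3*(-4)
= -5 + 12 + (-12) = -5
|a|^2 = (-1)^2 + 4^2 + 3^2 = 26
|b|^2 = 5^2 + 3^2 + (-4)^2 = 50
(a.b)^2 = (-5)^2 = 25
|a|^2 * |b|^2 = 26 * 50 = 1300
Result = 25 - 1300 = -1275


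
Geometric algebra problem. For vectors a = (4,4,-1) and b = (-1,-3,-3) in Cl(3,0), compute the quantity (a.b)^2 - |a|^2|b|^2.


a . b = 4*(-1) + 4*(-3) + (-1)*(-3)
= -4 + (-12) + 3 = -13
|a|^2 = 4^2 + 4^2 + (-1)^2 = 33
|b|^2 = (-1)^2 + (-3)^2 + (-3)^2 = 19
(a.b)^2 = (-13)^2 = 169
|a|^2 * |b|^2 = 33 * 19 = 627
Result = 169 - 627 = -458


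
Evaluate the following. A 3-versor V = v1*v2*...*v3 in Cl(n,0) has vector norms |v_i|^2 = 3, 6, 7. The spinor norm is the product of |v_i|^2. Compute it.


Spinor norm N(V) = |v1|^2 * |v2|^2 * ... * |v3|^2
= 3 * 6 * 7
Running product: 3, 18, 126
N(V) = 126


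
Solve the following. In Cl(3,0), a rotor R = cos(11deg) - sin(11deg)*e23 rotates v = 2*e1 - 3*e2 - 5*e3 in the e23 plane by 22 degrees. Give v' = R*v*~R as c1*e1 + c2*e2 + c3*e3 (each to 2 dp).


Rotor R = cos(11deg) - sin(11deg)*e23
Rotation angle theta = 2 * 11 = 22 degrees in the e23 plane (e2 -> e3).
The component perpendicular to the plane (e1) is invariant: v'_1 = v1 = 2.00
cos(22deg) = 0.9272, sin(22deg) = 0.3746
v'_2 = v2*cos(theta) - v3*sin(theta) = -3*0.9272 - (-5)*0.3746 = -0.91
v'_3 = v2*sin(theta) + v3*cos(theta) = -3*0.3746 + (-5)*0.9272 = -5.76
v' = 2.00*e1 - 0.91*e2 - 5.76*e3


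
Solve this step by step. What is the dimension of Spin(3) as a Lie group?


Spin(n) double-covers SO(n); both have Lie algebra so(n) of dimension n(n-1)/2.
n = 3
n(n-1) = 3 * 2 = 6
dim Spin(3) = 6/2 = 3


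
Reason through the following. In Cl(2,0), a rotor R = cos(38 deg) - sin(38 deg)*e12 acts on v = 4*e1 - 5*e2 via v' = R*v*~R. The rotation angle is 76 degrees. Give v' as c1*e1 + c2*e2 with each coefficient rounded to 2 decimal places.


Rotor R = cos(38deg) - sin(38deg)*e12
Rotation angle theta = 2 * 38 = 76 degrees
v' = R*v*~R rotates v by theta.
cos(76deg) = 0.2419, sin(76deg) = 0.9703
v'_1 = 4*cos(76deg) - (-5)*sin(76deg)
= 4*0.2419 - (-5)*0.9703
= 5.82
v'_2 = 4*sin(76deg) + (-5)*cos(76deg)
= 4*0.9703 + (-5)*0.2419
= 2.67
v' = 5.82*e1 + 2.67*e2


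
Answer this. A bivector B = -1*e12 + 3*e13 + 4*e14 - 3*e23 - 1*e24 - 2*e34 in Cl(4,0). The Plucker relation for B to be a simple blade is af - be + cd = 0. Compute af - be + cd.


Plucker relation: af - be + cd
a*f = (-1)*(-2) = 2
b*e = 3*(-1) = -3
c*d = 4*(-3) = -12
af - be + cd = 2 - (-3) + (-12)
= -7


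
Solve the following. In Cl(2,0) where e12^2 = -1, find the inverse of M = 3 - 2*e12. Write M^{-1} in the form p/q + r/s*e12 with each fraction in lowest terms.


M = 3 - 2*e12, where e12^2 = -1.
Since M commutes with its reverse ~M = a - b*e12, M * ~M = a^2 - b^2*e12^2 = a^2 + b^2.
So M^{-1} = ~M / (a^2 + b^2) = (a - b*e12)/(a^2 + b^2).
a^2 + b^2 = 9 + 4 = 13
Scalar part = 3/13 = 3/13
Bivector coeff = 2/13 = 2/13
M^{-1} = 3/13 + 2/13*e12


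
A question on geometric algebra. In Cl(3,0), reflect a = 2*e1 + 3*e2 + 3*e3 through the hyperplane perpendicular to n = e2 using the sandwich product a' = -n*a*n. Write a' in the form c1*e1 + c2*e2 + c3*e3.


Reflection formula: a' = -n*a*n, with n = e2 (unit vector, n^2 = 1).
For reflection through hyperplane perp to e2:
The component along e2 flips sign, others stay.
a = (2, 3, 3)
a' = (2, -3, 3)
a' = 2*e1 - 3*e2 + 3*e3


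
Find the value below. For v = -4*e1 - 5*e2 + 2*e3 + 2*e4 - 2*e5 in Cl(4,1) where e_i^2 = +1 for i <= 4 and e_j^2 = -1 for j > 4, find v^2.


v^2 = sum of c_i^2 * e_i^2
Positive signature terms (e_i^2 = +1): (-4)^2 + (-5)^2 + 2^2 + 2^2 = 49
Negative signature terms (e_j^2 = -1): (-2)^2 = 4
v^2 = 49 - 4 = 45


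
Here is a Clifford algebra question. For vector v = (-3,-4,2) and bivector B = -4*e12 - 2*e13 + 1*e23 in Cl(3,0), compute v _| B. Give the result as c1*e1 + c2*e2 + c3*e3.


Left contraction v _| B = <vB>_1 (grade-1 part of the geometric product vB).
Using e1_|e12 = e2, e2_|e12 = -e1, e1_|e13 = e3, e3_|e13 = -e1, e2_|e23 = e3, e3_|e23 = -e2:
e1 coeff: -v2*b12 - v3*b13 = -(-4)*(-4) - (2)*(-2) = -12
e2 coeff: v1*b12 - v3*b23 = (-3)*(-4) - (2)*(1) = 10
e3 coeff: v1*b13 + v2*b23 = (-3)*(-2) + (-4)*(1) = 2
v _| B = -12*e1 + 10*e2 + 2*e3


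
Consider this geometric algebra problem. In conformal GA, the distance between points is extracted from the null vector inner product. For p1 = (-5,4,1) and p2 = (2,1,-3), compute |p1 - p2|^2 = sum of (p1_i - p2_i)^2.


p1 - p2 = (-7, 3, 4)
|p1 - p2|^2 = (-7)^2 + 3^2 + 4^2
= 49 + 9 + 16
= 74


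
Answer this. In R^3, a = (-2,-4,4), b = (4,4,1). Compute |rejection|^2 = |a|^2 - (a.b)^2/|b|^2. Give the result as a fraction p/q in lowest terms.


|a|^2 = (-2)^2 + (-4)^2 + 4^2 = 36
|b|^2 = 4^2 + 4^2 + 1^2 = 33
a . b = (-2)*4 + (-4)*4 + 4*1 = -20
(a.b)^2 = (-20)^2 = 400
|rej|^2 = 36 - 400/33
= (1188 - 400)/33
= 788/33
In lowest terms: 788/33


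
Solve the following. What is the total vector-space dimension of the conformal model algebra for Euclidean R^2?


The conformal model of R^2 uses Cl(3,1): the 2 Euclidean generators plus two extra orthogonal generators e+ (e+^2 = +1) and e- (e-^2 = -1), from which the null vectors e0, einf are built.
Number of generators m = 2 + 2 = 4.
dim Cl(p,q) = 2^m = 2^4 = 16


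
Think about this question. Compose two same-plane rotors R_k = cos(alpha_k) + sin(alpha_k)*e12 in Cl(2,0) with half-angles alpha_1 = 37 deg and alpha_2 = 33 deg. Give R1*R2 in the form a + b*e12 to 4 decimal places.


Same-plane rotors commute and their half-angles add:
R1*R2 = cos(a1 + a2) + sin(a1 + a2)*e12.
a1 + a2 = 37 + 33 = 70 deg
cos(70 deg) = 0.3420
sin(70 deg) = 0.9397
R1*R2 = 0.3420 + 0.9397*e12


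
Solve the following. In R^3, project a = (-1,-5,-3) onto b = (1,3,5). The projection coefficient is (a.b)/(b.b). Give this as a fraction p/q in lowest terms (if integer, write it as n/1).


Projection coefficient = (a . b) / (b . b)
a . b = (-1)*1 + (-5)*3 + (-3)*5
= -1 + (-15) + (-15) = -31
b . b = 1^2 + 3^2 + 5^2
= 1 + 9 + 25 = 35
Coefficient = -31/35
In lowest terms: -31/35


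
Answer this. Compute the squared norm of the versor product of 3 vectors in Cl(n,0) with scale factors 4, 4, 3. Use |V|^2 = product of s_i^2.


Each vector v_i has |v_i|^2 = s_i^2
Squared scales: 4^2 = 16, 4^2 = 16, 3^2 = 9
|V|^2 = 16 * 16 * 9
= 2304


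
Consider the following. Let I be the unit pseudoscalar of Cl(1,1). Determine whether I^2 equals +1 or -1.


The pseudoscalar I = e1...e_n (product of all n generators) of Cl(p,q) satisfies I^2 = (-1)^(q + n(n-1)/2).
p = 1, q = 1, n = p + q = 2
n(n-1)/2 = 2 * 1 / 2 = 1
Exponent = q + n(n-1)/2 = 1 + 1 = 2
I^2 = (-1)^2 = +1


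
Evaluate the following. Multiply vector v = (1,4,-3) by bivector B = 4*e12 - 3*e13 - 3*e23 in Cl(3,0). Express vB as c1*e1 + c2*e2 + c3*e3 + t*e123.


vB has grade-1 (vector) and grade-3 (trivector) parts: vB = (v _| B) + (v ^ B).
Vector part <vB>_1:
  e1: -v2*b12 - v3*b13 = -(4)*(4) - (-3)*(-3) = -25
  e2: v1*b12 - v3*b23 = (1)*(4) - (-3)*(-3) = -5
  e3: v1*b13 + v2*b23 = (1)*(-3) + (4)*(-3) = -15
Trivector part <vB>_3:
  e123: v1*b23 - v2*b13 + v3*b12 = (1)*(-3) - (4)*(-3) + (-3)*(4) = -3
vB = -25*e1 - 5*e2 - 15*e3 - 3*e123


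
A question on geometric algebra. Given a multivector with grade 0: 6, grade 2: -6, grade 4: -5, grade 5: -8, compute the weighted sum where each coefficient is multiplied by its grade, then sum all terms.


Grade-weighted sum = sum of grade_k * coefficient_k
0*6 = 0
2*(-6) = -12
4*(-5) = -20
5*(-8) = -40
Total = 0 + (-12) + (-20) + (-40) = -72


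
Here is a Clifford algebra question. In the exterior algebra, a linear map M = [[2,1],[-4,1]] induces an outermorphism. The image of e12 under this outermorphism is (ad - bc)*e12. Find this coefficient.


The outermorphism of a linear map f sends e1^e2 to f(e1)^f(e2).
f(e1) = 2*e1 - 4*e2
f(e2) = 1*e1 + 1*e2
f(e1) ^ f(e2) = (2*e1 - 4*e2) ^ (1*e1 + 1*e2)
= 2*1*e12 + (-4)*1*e21
= (2 - (-4))*e12
= 6*e12
Coefficient = 6


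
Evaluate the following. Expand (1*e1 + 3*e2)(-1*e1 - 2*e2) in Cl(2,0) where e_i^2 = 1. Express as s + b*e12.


Expand: (1*e1 + 3*e2)(-1*e1 - 2*e2)
= 1*(-1)*e1e1 + 1*(-2)*e1e2 + 3*(-1)*e2e1 + 3*(-2)*e2e2
Using e1^2 = e2^2 = 1, e2e1 = -e1e2:
Scalar part s = 1*(-1) + 3*(-2) = -1 + (-6) = -7
Bivector part b = 1*(-2) - 3*(-1) = -2 - (-3) = 1
uv = -7 + 1*e12


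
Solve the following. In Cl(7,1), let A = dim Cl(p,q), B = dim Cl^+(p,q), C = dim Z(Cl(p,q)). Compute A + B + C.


n = 7 + 1 = 8
Total dim = 2^8 = 256
Even subalgebra dim = 2^7 = 128
n is even, so center dim = 1
Sum = 256 + 128 + 1 = 385


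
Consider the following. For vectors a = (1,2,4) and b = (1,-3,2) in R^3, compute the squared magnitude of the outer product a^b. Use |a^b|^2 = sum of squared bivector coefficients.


a wedge b = (a1*b2 - a2*b1)*e12 + (a1*b3 - a3*b1)*e13 + (a2*b3 - a3*b2)*e23
e12 coeff: 1*(-3) - 2*1 = -3 - 2 = -5
e13 coeff: 1*2 - 4*1 = 2 - 4 = -2
e23 coeff: 2*2 - 4*(-3) = 4 - (-12) = 16
|a wedge b|^2 = (-5)^2 + (-2)^2 + 16^2
= 25 + 4 + 256
= 285


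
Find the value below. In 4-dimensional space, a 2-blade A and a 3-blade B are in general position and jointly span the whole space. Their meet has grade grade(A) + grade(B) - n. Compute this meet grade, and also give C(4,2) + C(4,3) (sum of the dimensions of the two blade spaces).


Meet grade = grade(A) + grade(B) - n
= 2 + 3 - 4 = 1
C(4,2) = 6
C(4,3) = 4
dim_A + dim_B = 6 + 4 = 10


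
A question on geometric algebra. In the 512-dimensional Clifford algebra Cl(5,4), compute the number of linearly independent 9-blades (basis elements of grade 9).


Number of grade-k basis blades in Cl(p,q) with n = p + q is C(n, k).
n = 5 + 4 = 9
C(9, 9) = 9! / (9! * 0!)
= 362880 / (362880 * 1)
= 1


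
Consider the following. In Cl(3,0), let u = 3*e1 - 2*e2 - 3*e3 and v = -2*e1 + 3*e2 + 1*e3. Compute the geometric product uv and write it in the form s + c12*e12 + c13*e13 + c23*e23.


In Cl(3,0): e_i^2 = 1, e_ie_j = -e_je_i for i != j.
Scalar part = u . v = 3*(-2) + (-2)*3 + (-3)*1
= -6 + (-6) + (-3) = -15
e12 coeff = 3*3 - (-2)*(-2) = 9 - 4 = 5
e13 coeff = 3*1 - (-3)*(-2) = 3 - 6 = -3
e23 coeff = (-2)*1 - (-3)*3 = -2 - (-9) = 7
uv = -15 + 5*e12 - 3*e13 + 7*e23


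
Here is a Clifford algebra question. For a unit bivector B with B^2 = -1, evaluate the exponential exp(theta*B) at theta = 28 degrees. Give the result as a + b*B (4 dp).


For a unit bivector B with B^2 = -1, the exponential series gives
e^(theta*B) = cos(theta) + sin(theta)*B (the GA analogue of Euler's formula).
theta = 28 degrees = 0.488692 rad
cos(28 deg) = 0.8829
sin(28 deg) = 0.4695
exp(theta*B) = 0.8829 + 0.4695*B
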